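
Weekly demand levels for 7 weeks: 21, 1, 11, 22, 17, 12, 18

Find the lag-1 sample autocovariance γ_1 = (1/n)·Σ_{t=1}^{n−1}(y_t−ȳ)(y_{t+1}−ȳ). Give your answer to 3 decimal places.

Mean ȳ = (21 + 1 + 11 + 22 + 17 + 12 + 18)/7 = 14.5714
Σ_{t=1}^{6}(y_t−ȳ)(y_{t+1}−ȳ) = -62.3265
γ_1 = -62.3265 / 7 = -8.904

-8.904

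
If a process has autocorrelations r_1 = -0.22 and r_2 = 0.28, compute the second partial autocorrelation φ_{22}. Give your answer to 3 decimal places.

0.243

φ_{22} = (r_2 − r_1²) / (1 − r_1²)
r_1² = (-0.22)² = 0.0484
Numerator = 0.28 − 0.0484 = 0.2316; denominator = 1 − 0.0484 = 0.9516
φ_{22} = 0.2316 / 0.9516 = 0.243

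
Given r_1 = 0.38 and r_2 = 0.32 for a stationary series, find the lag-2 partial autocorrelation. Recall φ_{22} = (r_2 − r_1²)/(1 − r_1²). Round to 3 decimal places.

φ_{22} = (r_2 − r_1²) / (1 − r_1²)
r_1² = (0.38)² = 0.1444
Numerator = 0.32 − 0.1444 = 0.1756; denominator = 1 − 0.1444 = 0.8556
φ_{22} = 0.1756 / 0.8556 = 0.205

0.205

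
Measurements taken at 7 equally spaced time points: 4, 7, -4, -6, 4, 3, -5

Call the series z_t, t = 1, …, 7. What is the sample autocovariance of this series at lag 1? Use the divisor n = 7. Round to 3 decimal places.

Mean z̄ = (4 + 7 − 4 − 6 + 4 + 3 − 5)/7 = 0.4286
Deviations: 3.5714, 6.5714, -4.4286, -6.4286, 3.5714, 2.5714, -5.4286
Σ_{t=1}^{6}(z_t−z̄)(z_{t+1}−z̄) = -4.8980
γ_1 = -4.8980 / 7 = -0.700

-0.700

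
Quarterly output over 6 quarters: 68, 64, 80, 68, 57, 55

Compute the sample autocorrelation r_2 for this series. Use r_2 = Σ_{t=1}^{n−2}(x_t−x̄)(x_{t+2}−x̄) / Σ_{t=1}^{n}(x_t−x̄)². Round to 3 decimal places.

Mean x̄ = (68 + 64 + 80 + 68 + 57 + 55)/6 = 65.3333
Deviations from mean: 2.6667, -1.3333, 14.6667, 2.6667, -8.3333, -10.3333
Σ(x_t−x̄)(x_{t+2}−x̄) = (39.1111) + (-3.5556) + (-122.2222) + (-27.5556) = -114.2222
Denominator Σ(x_t−x̄)² = 407.3333
r_2 = -114.2222 / 407.3333 = -0.280

-0.280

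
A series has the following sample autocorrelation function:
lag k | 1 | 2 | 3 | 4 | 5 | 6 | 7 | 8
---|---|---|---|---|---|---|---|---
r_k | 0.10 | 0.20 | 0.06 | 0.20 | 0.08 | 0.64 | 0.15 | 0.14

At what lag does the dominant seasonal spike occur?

The largest autocorrelation is r_6 = 0.64; the remaining lags stay at or below 0.20.
The dominant spike at lag 6 indicates a seasonal period of 6.

6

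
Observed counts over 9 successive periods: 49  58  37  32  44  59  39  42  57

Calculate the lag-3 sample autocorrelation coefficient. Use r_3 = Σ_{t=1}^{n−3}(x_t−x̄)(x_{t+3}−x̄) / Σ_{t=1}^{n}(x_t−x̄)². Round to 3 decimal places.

0.085

Mean x̄ = (49 + 58 + 37 + 32 + 44 + 59 + 39 + 42 + 57)/9 = 46.3333
Σ(x_t−x̄)(x_{t+3}−x̄) = (-38.2222) + (-27.2222) + (-118.2222) + (105.1111) + (10.1111) + (135.1111) = 66.6667
Denominator Σ(x_t−x̄)² = 788.0000
r_3 = 66.6667 / 788.0000 = 0.085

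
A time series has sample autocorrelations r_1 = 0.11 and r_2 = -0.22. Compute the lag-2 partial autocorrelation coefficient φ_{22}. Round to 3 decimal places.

-0.235

φ_{22} = (r_2 − r_1²) / (1 − r_1²)
r_1² = (0.11)² = 0.0121
Numerator = -0.22 − 0.0121 = -0.2321; denominator = 1 − 0.0121 = 0.9879
φ_{22} = -0.2321 / 0.9879 = -0.235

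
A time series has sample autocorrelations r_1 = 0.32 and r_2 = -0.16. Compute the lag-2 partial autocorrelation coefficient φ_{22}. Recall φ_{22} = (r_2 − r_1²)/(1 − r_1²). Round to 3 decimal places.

-0.292

φ_{22} = (r_2 − r_1²) / (1 − r_1²)
r_1² = (0.32)² = 0.1024
Numerator = -0.16 − 0.1024 = -0.2624; denominator = 1 − 0.1024 = 0.8976
φ_{22} = -0.2624 / 0.8976 = -0.292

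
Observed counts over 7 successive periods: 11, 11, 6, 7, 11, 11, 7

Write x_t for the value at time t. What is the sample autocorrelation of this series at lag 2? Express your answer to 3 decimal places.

Mean x̄ = (11 + 11 + 6 + 7 + 11 + 11 + 7)/7 = 9.1429
Deviations from mean: 1.8571, 1.8571, -3.1429, -2.1429, 1.8571, 1.8571, -2.1429
Σ(x_t−x̄)(x_{t+2}−x̄) = (-5.8367) + (-3.9796) + (-5.8367) + (-3.9796) + (-3.9796) = -23.6122
Denominator Σ(x_t−x̄)² = 32.8571
r_2 = -23.6122 / 32.8571 = -0.719

-0.719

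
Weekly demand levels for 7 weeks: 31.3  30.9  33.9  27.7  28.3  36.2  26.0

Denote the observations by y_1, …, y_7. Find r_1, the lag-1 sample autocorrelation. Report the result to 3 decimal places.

-0.520

Mean ȳ = (31.3 + 30.9 + 33.9 + 27.7 + 28.3 + 36.2 + 26.0)/7 = 30.6143
Deviations from mean: 0.6857, 0.2857, 3.2857, -2.9143, -2.3143, 5.5857, -4.6143
Σ(y_t−ȳ)(y_{t+1}−ȳ) = (0.1959) + (0.9388) + (-9.5755) + (6.7445) + (-12.9269) + (-25.7741) = -40.3973
Denominator Σ(y_t−ȳ)² = 77.6886
r_1 = -40.3973 / 77.6886 = -0.520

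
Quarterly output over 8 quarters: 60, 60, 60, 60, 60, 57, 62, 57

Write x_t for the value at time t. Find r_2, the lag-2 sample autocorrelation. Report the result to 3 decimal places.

0.350

Mean x̄ = (60 + 60 + 60 + 60 + 60 + 57 + 62 + 57)/8 = 59.5000
Deviations from mean: 0.5000, 0.5000, 0.5000, 0.5000, 0.5000, -2.5000, 2.5000, -2.5000
Numerator Σ_{t=1}^{6}(x_t−x̄)(x_{t+2}−x̄) = 7.0000
Denominator Σ(x_t−x̄)² = 20.0000
r_2 = 7.0000 / 20.0000 = 0.350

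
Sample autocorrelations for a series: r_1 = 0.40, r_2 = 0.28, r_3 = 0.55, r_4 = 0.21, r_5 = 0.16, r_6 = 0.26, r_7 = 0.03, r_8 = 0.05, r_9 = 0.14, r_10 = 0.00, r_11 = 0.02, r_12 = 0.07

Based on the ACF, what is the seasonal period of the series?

3

The largest autocorrelation is r_3 = 0.55; the remaining lags stay at or below 0.40. The elevated value at lag 1 (0.40), dropping to 0.28 at lag 2, reflects decaying short-term dependence rather than seasonality.
The dominant spike at lag 3 indicates a seasonal period of 3.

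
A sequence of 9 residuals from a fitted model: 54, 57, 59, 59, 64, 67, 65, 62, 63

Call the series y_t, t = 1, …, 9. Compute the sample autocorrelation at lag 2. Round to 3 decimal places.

0.209

Mean ȳ = (54 + 57 + 59 + 59 + 64 + 67 + 65 + 62 + 63)/9 = 61.1111
Σ(y_t−ȳ)(y_{t+2}−ȳ) = (15.0123) + (8.6790) + (-6.0988) + (-12.4321) + (11.2346) + (5.2346) + (7.3457) = 28.9753
Denominator Σ(y_t−ȳ)² = 138.8889
r_2 = 28.9753 / 138.8889 = 0.209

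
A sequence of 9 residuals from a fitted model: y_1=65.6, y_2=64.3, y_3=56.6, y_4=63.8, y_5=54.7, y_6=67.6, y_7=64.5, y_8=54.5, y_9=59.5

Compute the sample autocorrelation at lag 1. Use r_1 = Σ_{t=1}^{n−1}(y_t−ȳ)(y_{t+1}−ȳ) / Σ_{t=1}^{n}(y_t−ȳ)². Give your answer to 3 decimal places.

-0.305

Mean ȳ = (65.6 + 64.3 + 56.6 + 63.8 + 54.7 + 67.6 + 64.5 + 54.5 + 59.5)/9 = 61.2333
Numerator Σ_{t=1}^{8}(y_t−ȳ)(y_{t+1}−ȳ) = -60.6011
Denominator Σ(y_t−ȳ)² = 198.7600
r_1 = -60.6011 / 198.7600 = -0.305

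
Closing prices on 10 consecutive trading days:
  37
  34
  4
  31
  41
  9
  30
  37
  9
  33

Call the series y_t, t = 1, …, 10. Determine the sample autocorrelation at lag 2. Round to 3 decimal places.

-0.436

Mean ȳ = (37 + 34 + 4 + 31 + 41 + 9 + 30 + 37 + 9 + 33)/10 = 26.5000
Numerator Σ_{t=1}^{8}(y_t−ȳ)(y_{t+2}−ȳ) = -733.5000
Denominator Σ(y_t−ȳ)² = 1680.5000
r_2 = -733.5000 / 1680.5000 = -0.436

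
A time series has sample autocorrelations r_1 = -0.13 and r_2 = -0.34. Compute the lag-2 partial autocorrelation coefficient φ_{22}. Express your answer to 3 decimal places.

φ_{22} = (r_2 − r_1²) / (1 − r_1²)
r_1² = (-0.13)² = 0.0169
Numerator = -0.34 − 0.0169 = -0.3569; denominator = 1 − 0.0169 = 0.9831
φ_{22} = -0.3569 / 0.9831 = -0.363

-0.363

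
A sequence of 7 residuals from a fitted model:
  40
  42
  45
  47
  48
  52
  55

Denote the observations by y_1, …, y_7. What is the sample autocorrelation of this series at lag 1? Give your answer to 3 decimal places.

Mean ȳ = (40 + 42 + 45 + 47 + 48 + 52 + 55)/7 = 47.0000
Deviations from mean: -7.0000, -5.0000, -2.0000, 0.0000, 1.0000, 5.0000, 8.0000
Σ(y_t−ȳ)(y_{t+1}−ȳ) = (35.0000) + (10.0000) + (0.0000) + (0.0000) + (5.0000) + (40.0000) = 90.0000
Denominator Σ(y_t−ȳ)² = 168.0000
r_1 = 90.0000 / 168.0000 = 0.536

0.536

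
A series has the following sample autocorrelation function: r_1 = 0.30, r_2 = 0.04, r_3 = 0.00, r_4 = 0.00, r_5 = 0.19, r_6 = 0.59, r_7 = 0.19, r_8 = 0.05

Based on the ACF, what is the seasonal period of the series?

The largest autocorrelation is r_6 = 0.59; the remaining lags stay at or below 0.30. The elevated value at lag 1 (0.30), dropping to 0.04 at lag 2, reflects decaying short-term dependence rather than seasonality.
The dominant spike at lag 6 indicates a seasonal period of 6.

6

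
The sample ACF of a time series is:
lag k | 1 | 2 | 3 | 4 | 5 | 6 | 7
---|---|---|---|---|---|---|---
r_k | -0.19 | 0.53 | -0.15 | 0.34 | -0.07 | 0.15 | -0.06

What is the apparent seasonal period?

The largest autocorrelation is r_2 = 0.53, with weaker echoes at lags 4 (0.34) and 6 (0.15); the remaining lags stay at or below -0.06.
The dominant spike at lag 2 indicates a seasonal period of 2.

2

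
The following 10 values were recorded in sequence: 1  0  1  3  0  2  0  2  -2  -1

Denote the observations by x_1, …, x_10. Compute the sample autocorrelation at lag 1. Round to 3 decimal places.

Mean x̄ = (1 + 0 + 1 + 3 + 0 + 2 + 0 + 2 − 2 − 1)/10 = 0.6000
Numerator Σ_{t=1}^{9}(x_t−x̄)(x_{t+1}−x̄) = -2.9600
Denominator Σ(x_t−x̄)² = 20.4000
r_1 = -2.9600 / 20.4000 = -0.145

-0.145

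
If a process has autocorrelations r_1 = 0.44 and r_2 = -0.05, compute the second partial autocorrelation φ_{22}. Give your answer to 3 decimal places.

-0.302

φ_{22} = (r_2 − r_1²) / (1 − r_1²)
r_1² = (0.44)² = 0.1936
Numerator = -0.05 − 0.1936 = -0.2436; denominator = 1 − 0.1936 = 0.8064
φ_{22} = -0.2436 / 0.8064 = -0.302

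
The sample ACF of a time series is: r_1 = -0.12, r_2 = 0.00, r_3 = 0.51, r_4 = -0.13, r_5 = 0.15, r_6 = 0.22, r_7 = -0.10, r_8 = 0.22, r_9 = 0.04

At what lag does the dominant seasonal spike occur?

3

The largest autocorrelation is r_3 = 0.51; the remaining lags stay at or below 0.22.
The dominant spike at lag 3 indicates a seasonal period of 3.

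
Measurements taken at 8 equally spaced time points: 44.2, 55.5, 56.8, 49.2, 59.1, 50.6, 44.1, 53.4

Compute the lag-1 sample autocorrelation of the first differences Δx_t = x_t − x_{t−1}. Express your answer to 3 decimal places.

First differences Δx: 11.3, 1.3, -7.6, 9.9, -8.5, -6.5, 9.3
Mean of differences = 1.3143
Numerator Σ(Δx_t−Δx̄)(Δx_{t+1}−Δx̄) = -146.5245
Denominator Σ(Δx_t−Δx̄)² = 474.0486
r_1(Δx) = -146.5245 / 474.0486 = -0.309

-0.309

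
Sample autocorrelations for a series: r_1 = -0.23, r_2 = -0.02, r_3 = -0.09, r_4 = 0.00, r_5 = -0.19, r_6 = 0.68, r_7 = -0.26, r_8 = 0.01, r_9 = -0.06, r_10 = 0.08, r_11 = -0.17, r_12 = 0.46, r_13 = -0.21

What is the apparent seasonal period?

6

The largest autocorrelation is r_6 = 0.68, with a weaker echo at lag 12 (0.46); the remaining lags stay at or below 0.08.
The dominant spike at lag 6 indicates a seasonal period of 6.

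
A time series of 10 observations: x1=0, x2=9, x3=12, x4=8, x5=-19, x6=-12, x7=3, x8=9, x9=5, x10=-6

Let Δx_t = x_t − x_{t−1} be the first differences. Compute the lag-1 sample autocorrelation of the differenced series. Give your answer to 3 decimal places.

0.114

First differences Δx: 9, 3, -4, -27, 7, 15, 6, -4, -11
Mean of differences = -0.6667
Numerator Σ(Δx_t−Δx̄)(Δx_{t+1}−Δx̄) = 145.8889
Denominator Σ(Δx_t−Δx̄)² = 1278.0000
r_1(Δx) = 145.8889 / 1278.0000 = 0.114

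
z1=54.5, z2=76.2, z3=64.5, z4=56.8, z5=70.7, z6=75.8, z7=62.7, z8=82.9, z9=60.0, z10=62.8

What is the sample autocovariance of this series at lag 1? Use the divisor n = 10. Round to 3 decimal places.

Mean z̄ = (54.5 + 76.2 + 64.5 + 56.8 + 70.7 + 75.8 + 62.7 + 82.9 + 60.0 + 62.8)/10 = 66.6900
Σ_{t=1}^{9}(z_t−z̄)(z_{t+1}−z̄) = -301.6701
γ_1 = -301.6701 / 10 = -30.167

-30.167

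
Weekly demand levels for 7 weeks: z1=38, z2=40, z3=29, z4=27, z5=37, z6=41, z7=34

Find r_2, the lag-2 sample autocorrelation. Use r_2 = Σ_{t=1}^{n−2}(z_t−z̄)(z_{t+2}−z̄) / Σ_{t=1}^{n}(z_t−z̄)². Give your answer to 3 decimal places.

-0.677

Mean z̄ = (38 + 40 + 29 + 27 + 37 + 41 + 34)/7 = 35.1429
Deviations from mean: 2.8571, 4.8571, -6.1429, -8.1429, 1.8571, 5.8571, -1.1429
Numerator Σ_{t=1}^{5}(z_t−z̄)(z_{t+2}−z̄) = -118.3265
Denominator Σ(z_t−z̄)² = 174.8571
r_2 = -118.3265 / 174.8571 = -0.677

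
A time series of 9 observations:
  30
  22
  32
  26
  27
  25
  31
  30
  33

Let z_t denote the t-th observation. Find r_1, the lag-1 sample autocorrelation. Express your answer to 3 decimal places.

Mean z̄ = (30 + 22 + 32 + 26 + 27 + 25 + 31 + 30 + 33)/9 = 28.4444
Numerator Σ_{t=1}^{8}(z_t−z̄)(z_{t+1}−z̄) = -30.8642
Denominator Σ(z_t−z̄)² = 106.2222
r_1 = -30.8642 / 106.2222 = -0.291

-0.291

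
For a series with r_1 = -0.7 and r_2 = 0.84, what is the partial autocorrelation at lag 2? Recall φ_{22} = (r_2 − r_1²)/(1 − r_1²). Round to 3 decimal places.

0.686

φ_{22} = (r_2 − r_1²) / (1 − r_1²)
r_1² = (-0.7)² = 0.49
Numerator = 0.84 − 0.4900 = 0.3500; denominator = 1 − 0.4900 = 0.5100
φ_{22} = 0.3500 / 0.5100 = 0.686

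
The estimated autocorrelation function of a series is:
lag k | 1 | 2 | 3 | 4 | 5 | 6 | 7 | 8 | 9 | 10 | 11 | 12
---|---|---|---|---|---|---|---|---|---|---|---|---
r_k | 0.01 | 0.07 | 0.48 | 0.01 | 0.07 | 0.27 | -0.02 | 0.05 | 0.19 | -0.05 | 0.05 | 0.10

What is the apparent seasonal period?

The largest autocorrelation is r_3 = 0.48, with weaker echoes at lags 6 (0.27) and 9 (0.19); the remaining lags stay at or below 0.10.
The dominant spike at lag 3 indicates a seasonal period of 3.

3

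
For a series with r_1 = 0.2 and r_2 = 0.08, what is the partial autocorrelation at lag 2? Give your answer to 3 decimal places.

φ_{22} = (r_2 − r_1²) / (1 − r_1²)
r_1² = (0.2)² = 0.04
Numerator = 0.08 − 0.0400 = 0.0400; denominator = 1 − 0.0400 = 0.9600
φ_{22} = 0.0400 / 0.9600 = 0.042

0.042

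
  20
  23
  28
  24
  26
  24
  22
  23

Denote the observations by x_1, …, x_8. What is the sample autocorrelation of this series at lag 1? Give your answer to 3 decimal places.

0.065

Mean x̄ = (20 + 23 + 28 + 24 + 26 + 24 + 22 + 23)/8 = 23.7500
Deviations from mean: -3.7500, -0.7500, 4.2500, 0.2500, 2.2500, 0.2500, -1.7500, -0.7500
Σ(x_t−x̄)(x_{t+1}−x̄) = (2.8125) + (-3.1875) + (1.0625) + (0.5625) + (0.5625) + (-0.4375) + (1.3125) = 2.6875
Denominator Σ(x_t−x̄)² = 41.5000
r_1 = 2.6875 / 41.5000 = 0.065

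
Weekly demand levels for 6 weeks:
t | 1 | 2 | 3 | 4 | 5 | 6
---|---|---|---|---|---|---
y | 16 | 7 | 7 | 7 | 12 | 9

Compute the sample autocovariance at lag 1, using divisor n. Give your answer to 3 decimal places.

-1.741

Mean ȳ = (16 + 7 + 7 + 7 + 12 + 9)/6 = 9.6667
Σ_{t=1}^{5}(y_t−ȳ)(y_{t+1}−ȳ) = -10.4444
γ_1 = -10.4444 / 6 = -1.741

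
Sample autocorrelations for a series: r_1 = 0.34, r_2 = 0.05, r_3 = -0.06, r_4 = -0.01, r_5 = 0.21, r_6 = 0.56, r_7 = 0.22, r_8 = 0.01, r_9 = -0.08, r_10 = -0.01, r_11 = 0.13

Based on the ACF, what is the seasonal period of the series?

The largest autocorrelation is r_6 = 0.56; the remaining lags stay at or below 0.34. The elevated value at lag 1 (0.34), dropping to 0.05 at lag 2, reflects decaying short-term dependence rather than seasonality.
The dominant spike at lag 6 indicates a seasonal period of 6.

6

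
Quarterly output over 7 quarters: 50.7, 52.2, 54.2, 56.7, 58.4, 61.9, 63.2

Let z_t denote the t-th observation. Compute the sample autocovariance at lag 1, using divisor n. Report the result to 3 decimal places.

11.556

Mean z̄ = (50.7 + 52.2 + 54.2 + 56.7 + 58.4 + 61.9 + 63.2)/7 = 56.7571
Σ_{t=1}^{6}(z_t−z̄)(z_{t+1}−z̄) = 80.8924
γ_1 = 80.8924 / 7 = 11.556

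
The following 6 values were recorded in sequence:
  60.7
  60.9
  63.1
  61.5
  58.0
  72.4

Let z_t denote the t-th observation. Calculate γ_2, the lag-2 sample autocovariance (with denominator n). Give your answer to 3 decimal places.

Mean z̄ = (60.7 + 60.9 + 63.1 + 61.5 + 58.0 + 72.4)/6 = 62.7667
Σ_{t=1}^{4}(z_t−z̄)(z_{t+2}−z̄) = -12.1156
γ_2 = -12.1156 / 6 = -2.019

-2.019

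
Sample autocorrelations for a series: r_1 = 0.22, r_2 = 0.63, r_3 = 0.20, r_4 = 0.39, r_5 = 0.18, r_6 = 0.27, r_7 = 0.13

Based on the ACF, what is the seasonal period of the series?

2

The largest autocorrelation is r_2 = 0.63, with weaker echoes at lags 4 (0.39) and 6 (0.27); the remaining lags stay at or below 0.22.
The dominant spike at lag 2 indicates a seasonal period of 2.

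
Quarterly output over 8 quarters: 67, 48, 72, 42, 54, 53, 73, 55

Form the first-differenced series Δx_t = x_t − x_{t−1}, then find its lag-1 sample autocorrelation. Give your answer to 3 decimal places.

-0.703

First differences Δx: -19, 24, -30, 12, -1, 20, -18
Mean of differences = -1.7143
Numerator Σ(Δx_t−Δx̄)(Δx_{t+1}−Δx̄) = -1888.0816
Denominator Σ(Δx_t−Δx̄)² = 2685.4286
r_1(Δx) = -1888.0816 / 2685.4286 = -0.703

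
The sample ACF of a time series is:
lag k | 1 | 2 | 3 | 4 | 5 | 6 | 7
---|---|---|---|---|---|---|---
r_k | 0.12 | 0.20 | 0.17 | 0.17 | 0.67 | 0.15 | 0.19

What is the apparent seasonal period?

The largest autocorrelation is r_5 = 0.67; the remaining lags stay at or below 0.20.
The dominant spike at lag 5 indicates a seasonal period of 5.

5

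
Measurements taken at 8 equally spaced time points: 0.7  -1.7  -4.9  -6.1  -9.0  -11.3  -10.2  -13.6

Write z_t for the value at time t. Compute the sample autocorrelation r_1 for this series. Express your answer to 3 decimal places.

0.565

Mean z̄ = (0.7 − 1.7 − 4.9 − 6.1 − 9.0 − 11.3 − 10.2 − 13.6)/8 = -7.0125
Deviations from mean: 7.7125, 5.3125, 2.1125, 0.9125, -1.9875, -4.2875, -3.1875, -6.5875
Σ(z_t−z̄)(z_{t+1}−z̄) = (40.9727) + (11.2227) + (1.9277) + (-1.8136) + (8.5214) + (13.6664) + (20.9977) = 95.4948
Denominator Σ(z_t−z̄)² = 168.8888
r_1 = 95.4948 / 168.8888 = 0.565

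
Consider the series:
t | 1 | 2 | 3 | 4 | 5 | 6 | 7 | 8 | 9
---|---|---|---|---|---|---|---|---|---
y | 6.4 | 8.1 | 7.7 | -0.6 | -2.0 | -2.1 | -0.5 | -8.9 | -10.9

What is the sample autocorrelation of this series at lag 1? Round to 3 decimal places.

0.586

Mean ȳ = (6.4 + 8.1 + 7.7 − 0.6 − 2.0 − 2.1 − 0.5 − 8.9 − 10.9)/9 = -0.3111
Numerator Σ_{t=1}^{8}(y_t−ȳ)(y_{t+1}−ȳ) = 217.9321
Denominator Σ(y_t−ȳ)² = 372.0289
r_1 = 217.9321 / 372.0289 = 0.586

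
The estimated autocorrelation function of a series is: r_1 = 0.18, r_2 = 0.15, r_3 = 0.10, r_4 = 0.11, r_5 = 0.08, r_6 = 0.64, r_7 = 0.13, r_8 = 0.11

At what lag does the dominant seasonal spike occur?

The largest autocorrelation is r_6 = 0.64; the remaining lags stay at or below 0.18.
The dominant spike at lag 6 indicates a seasonal period of 6.

6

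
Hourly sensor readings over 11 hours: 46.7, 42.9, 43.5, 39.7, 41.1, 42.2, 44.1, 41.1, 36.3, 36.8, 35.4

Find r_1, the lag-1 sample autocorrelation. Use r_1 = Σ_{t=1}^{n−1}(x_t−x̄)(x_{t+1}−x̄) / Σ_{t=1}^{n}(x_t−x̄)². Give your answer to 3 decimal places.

Mean x̄ = (46.7 + 42.9 + 43.5 + 39.7 + 41.1 + 42.2 + 44.1 + 41.1 + 36.3 + 36.8 + 35.4)/11 = 40.8909
Numerator Σ_{t=1}^{10}(x_t−x̄)(x_{t+1}−x̄) = 58.9863
Denominator Σ(x_t−x̄)² = 126.0691
r_1 = 58.9863 / 126.0691 = 0.468

0.468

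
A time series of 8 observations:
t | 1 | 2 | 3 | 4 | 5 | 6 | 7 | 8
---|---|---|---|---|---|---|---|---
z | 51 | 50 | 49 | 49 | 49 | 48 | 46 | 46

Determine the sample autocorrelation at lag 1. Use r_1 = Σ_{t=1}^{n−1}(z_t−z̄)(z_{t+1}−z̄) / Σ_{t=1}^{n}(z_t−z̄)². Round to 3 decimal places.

Mean z̄ = (51 + 50 + 49 + 49 + 49 + 48 + 46 + 46)/8 = 48.5000
Numerator Σ_{t=1}^{7}(z_t−z̄)(z_{t+1}−z̄) = 12.2500
Denominator Σ(z_t−z̄)² = 22.0000
r_1 = 12.2500 / 22.0000 = 0.557

0.557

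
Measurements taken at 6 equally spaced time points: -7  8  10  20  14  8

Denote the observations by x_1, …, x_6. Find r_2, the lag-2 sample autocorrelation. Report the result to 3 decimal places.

-0.077

Mean x̄ = (-7 + 8 + 10 + 20 + 14 + 8)/6 = 8.8333
Σ(x_t−x̄)(x_{t+2}−x̄) = (-18.4722) + (-9.3056) + (6.0278) + (-9.3056) = -31.0556
Denominator Σ(x_t−x̄)² = 404.8333
r_2 = -31.0556 / 404.8333 = -0.077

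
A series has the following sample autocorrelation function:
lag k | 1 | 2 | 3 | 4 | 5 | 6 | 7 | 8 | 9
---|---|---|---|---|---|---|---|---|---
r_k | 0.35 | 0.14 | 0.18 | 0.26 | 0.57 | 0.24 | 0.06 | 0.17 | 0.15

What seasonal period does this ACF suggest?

5

The largest autocorrelation is r_5 = 0.57; the remaining lags stay at or below 0.35. The elevated value at lag 1 (0.35), dropping to 0.14 at lag 2, reflects decaying short-term dependence rather than seasonality.
The dominant spike at lag 5 indicates a seasonal period of 5.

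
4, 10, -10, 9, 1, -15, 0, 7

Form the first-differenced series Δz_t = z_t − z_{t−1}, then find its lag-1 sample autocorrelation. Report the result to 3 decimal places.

First differences Δz: 6, -20, 19, -8, -16, 15, 7
Mean of differences = 0.4286
Numerator Σ(Δz_t−Δz̄)(Δz_{t+1}−Δz̄) = -654.8980
Denominator Σ(Δz_t−Δz̄)² = 1389.7143
r_1(Δz) = -654.8980 / 1389.7143 = -0.471

-0.471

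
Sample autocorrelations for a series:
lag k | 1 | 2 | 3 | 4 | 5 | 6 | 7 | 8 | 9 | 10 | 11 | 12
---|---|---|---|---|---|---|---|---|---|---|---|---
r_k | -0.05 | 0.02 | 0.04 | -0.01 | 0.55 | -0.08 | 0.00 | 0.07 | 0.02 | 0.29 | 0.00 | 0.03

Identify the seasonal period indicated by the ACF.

5

The largest autocorrelation is r_5 = 0.55, with a weaker echo at lag 10 (0.29); the remaining lags stay at or below 0.07.
The dominant spike at lag 5 indicates a seasonal period of 5.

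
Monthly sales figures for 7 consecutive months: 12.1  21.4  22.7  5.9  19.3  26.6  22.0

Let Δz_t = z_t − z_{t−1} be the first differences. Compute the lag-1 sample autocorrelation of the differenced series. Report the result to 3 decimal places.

First differences Δz: 9.3, 1.3, -16.8, 13.4, 7.3, -4.6
Mean of differences = 1.6500
Numerator Σ(Δz_t−Δz̄)(Δz_{t+1}−Δz̄) = -181.9325
Denominator Σ(Δz_t−Δz̄)² = 608.0950
r_1(Δz) = -181.9325 / 608.0950 = -0.299

-0.299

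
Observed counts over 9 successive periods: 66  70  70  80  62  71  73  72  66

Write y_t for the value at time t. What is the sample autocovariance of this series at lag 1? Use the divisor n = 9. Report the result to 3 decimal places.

-9.667

Mean ȳ = (66 + 70 + 70 + 80 + 62 + 71 + 73 + 72 + 66)/9 = 70.0000
Σ_{t=1}^{8}(y_t−ȳ)(y_{t+1}−ȳ) = -87.0000
γ_1 = -87.0000 / 9 = -9.667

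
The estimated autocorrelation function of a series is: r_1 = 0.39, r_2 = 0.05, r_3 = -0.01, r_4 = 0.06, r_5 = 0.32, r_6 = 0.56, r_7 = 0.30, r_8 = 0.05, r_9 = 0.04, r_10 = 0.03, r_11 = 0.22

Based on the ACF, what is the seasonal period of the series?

The largest autocorrelation is r_6 = 0.56; the remaining lags stay at or below 0.39. The elevated value at lag 1 (0.39), dropping to 0.05 at lag 2, reflects decaying short-term dependence rather than seasonality.
The dominant spike at lag 6 indicates a seasonal period of 6.

6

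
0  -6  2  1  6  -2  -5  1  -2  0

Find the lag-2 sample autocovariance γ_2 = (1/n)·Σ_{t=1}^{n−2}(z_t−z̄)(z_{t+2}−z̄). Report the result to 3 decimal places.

-1.700

Mean z̄ = (0 − 6 + 2 + 1 + 6 − 2 − 5 + 1 − 2 + 0)/10 = -0.5000
Σ_{t=1}^{8}(z_t−z̄)(z_{t+2}−z̄) = -17.0000
γ_2 = -17.0000 / 10 = -1.700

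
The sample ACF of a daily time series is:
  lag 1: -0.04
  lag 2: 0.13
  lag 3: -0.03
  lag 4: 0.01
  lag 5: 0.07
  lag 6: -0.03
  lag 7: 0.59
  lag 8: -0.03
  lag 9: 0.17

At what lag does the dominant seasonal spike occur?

7

The largest autocorrelation is r_7 = 0.59; the remaining lags stay at or below 0.17.
The dominant spike at lag 7 indicates a seasonal period of 7.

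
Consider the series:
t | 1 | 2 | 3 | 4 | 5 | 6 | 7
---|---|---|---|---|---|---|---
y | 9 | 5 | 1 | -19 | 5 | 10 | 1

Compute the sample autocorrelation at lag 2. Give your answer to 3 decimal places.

-0.435

Mean ȳ = (9 + 5 + 1 − 19 + 5 + 10 + 1)/7 = 1.7143
Deviations from mean: 7.2857, 3.2857, -0.7143, -20.7143, 3.2857, 8.2857, -0.7143
Σ(y_t−ȳ)(y_{t+2}−ȳ) = (-5.2041) + (-68.0612) + (-2.3469) + (-171.6327) + (-2.3469) = -249.5918
Denominator Σ(y_t−ȳ)² = 573.4286
r_2 = -249.5918 / 573.4286 = -0.435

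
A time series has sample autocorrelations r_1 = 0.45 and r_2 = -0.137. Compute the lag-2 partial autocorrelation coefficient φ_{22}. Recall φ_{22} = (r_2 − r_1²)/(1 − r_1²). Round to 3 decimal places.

φ_{22} = (r_2 − r_1²) / (1 − r_1²)
r_1² = (0.45)² = 0.2025
Numerator = -0.137 − 0.2025 = -0.3395; denominator = 1 − 0.2025 = 0.7975
φ_{22} = -0.3395 / 0.7975 = -0.426

-0.426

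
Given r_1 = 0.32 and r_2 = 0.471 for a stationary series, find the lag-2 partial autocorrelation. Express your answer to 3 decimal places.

φ_{22} = (r_2 − r_1²) / (1 − r_1²)
r_1² = (0.32)² = 0.1024
Numerator = 0.471 − 0.1024 = 0.3686; denominator = 1 − 0.1024 = 0.8976
φ_{22} = 0.3686 / 0.8976 = 0.411

0.411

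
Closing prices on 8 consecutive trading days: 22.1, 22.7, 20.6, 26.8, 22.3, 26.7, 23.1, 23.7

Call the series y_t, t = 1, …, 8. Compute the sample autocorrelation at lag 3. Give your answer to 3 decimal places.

Mean ȳ = (22.1 + 22.7 + 20.6 + 26.8 + 22.3 + 26.7 + 23.1 + 23.7)/8 = 23.5000
Σ(y_t−ȳ)(y_{t+3}−ȳ) = (-4.6200) + (0.9600) + (-9.2800) + (-1.3200) + (-0.2400) = -14.5000
Denominator Σ(y_t−ȳ)² = 33.7800
r_3 = -14.5000 / 33.7800 = -0.429

-0.429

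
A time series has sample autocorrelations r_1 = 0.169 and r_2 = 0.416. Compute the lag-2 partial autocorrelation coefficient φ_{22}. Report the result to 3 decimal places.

0.399

φ_{22} = (r_2 − r_1²) / (1 − r_1²)
r_1² = (0.169)² = 0.028561
Numerator = 0.416 − 0.0286 = 0.3874; denominator = 1 − 0.0286 = 0.9714
φ_{22} = 0.3874 / 0.9714 = 0.399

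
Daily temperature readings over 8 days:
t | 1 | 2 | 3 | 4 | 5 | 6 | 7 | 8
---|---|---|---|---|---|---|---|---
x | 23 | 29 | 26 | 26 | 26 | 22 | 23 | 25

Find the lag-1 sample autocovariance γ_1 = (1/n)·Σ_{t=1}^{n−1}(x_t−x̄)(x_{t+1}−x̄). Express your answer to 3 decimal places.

Mean x̄ = (23 + 29 + 26 + 26 + 26 + 22 + 23 + 25)/8 = 25.0000
Deviations: -2.0000, 4.0000, 1.0000, 1.0000, 1.0000, -3.0000, -2.0000, 0.0000
Σ_{t=1}^{7}(x_t−x̄)(x_{t+1}−x̄) = 1.0000
γ_1 = 1.0000 / 8 = 0.125

0.125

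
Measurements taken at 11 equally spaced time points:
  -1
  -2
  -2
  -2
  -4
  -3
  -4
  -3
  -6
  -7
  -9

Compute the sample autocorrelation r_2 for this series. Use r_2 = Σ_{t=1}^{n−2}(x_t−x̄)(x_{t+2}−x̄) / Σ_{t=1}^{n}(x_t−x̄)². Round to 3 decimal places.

0.322

Mean x̄ = (-1 − 2 − 2 − 2 − 4 − 3 − 4 − 3 − 6 − 7 − 9)/11 = -3.9091
Numerator Σ_{t=1}^{9}(x_t−x̄)(x_{t+2}−x̄) = 19.6198
Denominator Σ(x_t−x̄)² = 60.9091
r_2 = 19.6198 / 60.9091 = 0.322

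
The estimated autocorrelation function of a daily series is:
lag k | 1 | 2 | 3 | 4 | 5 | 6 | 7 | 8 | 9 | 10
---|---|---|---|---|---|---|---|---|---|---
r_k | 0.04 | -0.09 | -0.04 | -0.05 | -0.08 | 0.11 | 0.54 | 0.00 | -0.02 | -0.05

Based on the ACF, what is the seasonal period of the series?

The largest autocorrelation is r_7 = 0.54; the remaining lags stay at or below 0.11.
The dominant spike at lag 7 indicates a seasonal period of 7.

7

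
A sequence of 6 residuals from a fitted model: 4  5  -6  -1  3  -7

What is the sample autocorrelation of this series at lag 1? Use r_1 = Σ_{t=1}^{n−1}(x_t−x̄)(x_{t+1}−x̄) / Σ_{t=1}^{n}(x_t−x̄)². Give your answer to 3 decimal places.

-0.205

Mean x̄ = (4 + 5 − 6 − 1 + 3 − 7)/6 = -0.3333
Deviations from mean: 4.3333, 5.3333, -5.6667, -0.6667, 3.3333, -6.6667
Numerator Σ_{t=1}^{5}(x_t−x̄)(x_{t+1}−x̄) = -27.7778
Denominator Σ(x_t−x̄)² = 135.3333
r_1 = -27.7778 / 135.3333 = -0.205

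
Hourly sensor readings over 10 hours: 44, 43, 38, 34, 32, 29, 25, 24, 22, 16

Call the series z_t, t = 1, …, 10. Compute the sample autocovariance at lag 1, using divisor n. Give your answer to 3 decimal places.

Mean z̄ = (44 + 43 + 38 + 34 + 32 + 29 + 25 + 24 + 22 + 16)/10 = 30.7000
Σ_{t=1}^{9}(z_t−z̄)(z_{t+1}−z̄) = 513.6100
γ_1 = 513.6100 / 10 = 51.361

51.361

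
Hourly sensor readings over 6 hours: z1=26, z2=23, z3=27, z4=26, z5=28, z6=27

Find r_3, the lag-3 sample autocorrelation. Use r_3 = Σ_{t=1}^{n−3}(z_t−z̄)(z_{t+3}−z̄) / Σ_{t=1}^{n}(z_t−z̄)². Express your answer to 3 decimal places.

Mean z̄ = (26 + 23 + 27 + 26 + 28 + 27)/6 = 26.1667
Σ(z_t−z̄)(z_{t+3}−z̄) = (0.0278) + (-5.8056) + (0.6944) = -5.0833
Denominator Σ(z_t−z̄)² = 14.8333
r_3 = -5.0833 / 14.8333 = -0.343

-0.343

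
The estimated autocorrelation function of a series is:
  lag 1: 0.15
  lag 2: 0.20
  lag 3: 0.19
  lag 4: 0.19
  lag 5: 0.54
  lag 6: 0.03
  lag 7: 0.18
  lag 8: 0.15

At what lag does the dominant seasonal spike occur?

5

The largest autocorrelation is r_5 = 0.54; the remaining lags stay at or below 0.20.
The dominant spike at lag 5 indicates a seasonal period of 5.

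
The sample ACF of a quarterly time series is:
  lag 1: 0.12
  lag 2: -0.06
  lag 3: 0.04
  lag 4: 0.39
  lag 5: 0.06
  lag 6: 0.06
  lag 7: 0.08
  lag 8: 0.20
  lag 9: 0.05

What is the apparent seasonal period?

4

The largest autocorrelation is r_4 = 0.39, with a weaker echo at lag 8 (0.20); the remaining lags stay at or below 0.12.
The dominant spike at lag 4 indicates a seasonal period of 4.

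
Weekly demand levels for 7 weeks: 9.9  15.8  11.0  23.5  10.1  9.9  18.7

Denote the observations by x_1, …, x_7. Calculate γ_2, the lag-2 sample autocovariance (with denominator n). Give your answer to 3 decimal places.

Mean x̄ = (9.9 + 15.8 + 11.0 + 23.5 + 10.1 + 9.9 + 18.7)/7 = 14.1286
Σ_{t=1}^{5}(x_t−x̄)(x_{t+2}−x̄) = -16.5473
γ_2 = -16.5473 / 7 = -2.364

-2.364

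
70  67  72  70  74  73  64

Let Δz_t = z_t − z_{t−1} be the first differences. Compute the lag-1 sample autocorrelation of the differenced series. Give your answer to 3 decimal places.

First differences Δz: -3, 5, -2, 4, -1, -9
Mean of differences = -1.0000
Numerator Σ(Δz_t−Δz̄)(Δz_{t+1}−Δz̄) = -23.0000
Denominator Σ(Δz_t−Δz̄)² = 130.0000
r_1(Δz) = -23.0000 / 130.0000 = -0.177

-0.177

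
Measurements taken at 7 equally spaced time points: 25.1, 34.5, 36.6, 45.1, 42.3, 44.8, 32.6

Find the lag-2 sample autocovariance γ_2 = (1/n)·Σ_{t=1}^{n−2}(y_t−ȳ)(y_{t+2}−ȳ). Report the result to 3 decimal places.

2.625

Mean ȳ = (25.1 + 34.5 + 36.6 + 45.1 + 42.3 + 44.8 + 32.6)/7 = 37.2857
Deviations: -12.1857, -2.7857, -0.6857, 7.8143, 5.0143, 7.5143, -4.6857
Σ_{t=1}^{5}(y_t−ȳ)(y_{t+2}−ȳ) = 18.3724
γ_2 = 18.3724 / 7 = 2.625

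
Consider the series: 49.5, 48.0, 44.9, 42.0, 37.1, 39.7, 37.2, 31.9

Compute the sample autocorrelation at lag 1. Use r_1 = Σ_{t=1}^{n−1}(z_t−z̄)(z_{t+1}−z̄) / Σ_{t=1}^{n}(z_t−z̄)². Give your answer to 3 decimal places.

Mean z̄ = (49.5 + 48.0 + 44.9 + 42.0 + 37.1 + 39.7 + 37.2 + 31.9)/8 = 41.2875
Deviations from mean: 8.2125, 6.7125, 3.6125, 0.7125, -4.1875, -1.5875, -4.0875, -9.3875
Σ(z_t−z̄)(z_{t+1}−z̄) = (55.1264) + (24.2489) + (2.5739) + (-2.9836) + (6.6477) + (6.4889) + (38.3714) = 130.4736
Denominator Σ(z_t−z̄)² = 250.9488
r_1 = 130.4736 / 250.9488 = 0.520

0.520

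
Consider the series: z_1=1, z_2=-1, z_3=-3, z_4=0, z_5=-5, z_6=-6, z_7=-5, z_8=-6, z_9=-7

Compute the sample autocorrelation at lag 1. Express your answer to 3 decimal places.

Mean z̄ = (1 − 1 − 3 + 0 − 5 − 6 − 5 − 6 − 7)/9 = -3.5556
Numerator Σ_{t=1}^{8}(z_t−z̄)(z_{t+1}−z̄) = 28.9136
Denominator Σ(z_t−z̄)² = 68.2222
r_1 = 28.9136 / 68.2222 = 0.424

0.424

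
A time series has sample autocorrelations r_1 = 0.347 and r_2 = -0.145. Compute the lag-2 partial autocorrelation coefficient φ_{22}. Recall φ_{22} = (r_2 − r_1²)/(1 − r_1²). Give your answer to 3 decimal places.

φ_{22} = (r_2 − r_1²) / (1 − r_1²)
r_1² = (0.347)² = 0.120409
Numerator = -0.145 − 0.1204 = -0.2654; denominator = 1 − 0.1204 = 0.8796
φ_{22} = -0.2654 / 0.8796 = -0.302

-0.302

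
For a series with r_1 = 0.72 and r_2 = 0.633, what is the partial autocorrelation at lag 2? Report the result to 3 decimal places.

0.238

φ_{22} = (r_2 − r_1²) / (1 − r_1²)
r_1² = (0.72)² = 0.5184
Numerator = 0.633 − 0.5184 = 0.1146; denominator = 1 − 0.5184 = 0.4816
φ_{22} = 0.1146 / 0.4816 = 0.238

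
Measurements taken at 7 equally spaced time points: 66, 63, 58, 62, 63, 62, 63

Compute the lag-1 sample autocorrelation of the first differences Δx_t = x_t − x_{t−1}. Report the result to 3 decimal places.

First differences Δx: -3, -5, 4, 1, -1, 1
Mean of differences = -0.5000
Numerator Σ(Δx_t−Δx̄)(Δx_{t+1}−Δx̄) = -3.7500
Denominator Σ(Δx_t−Δx̄)² = 51.5000
r_1(Δx) = -3.7500 / 51.5000 = -0.073

-0.073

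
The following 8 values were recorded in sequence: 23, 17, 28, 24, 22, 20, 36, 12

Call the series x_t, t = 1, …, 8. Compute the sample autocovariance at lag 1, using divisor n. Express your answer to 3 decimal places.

Mean x̄ = (23 + 17 + 28 + 24 + 22 + 20 + 36 + 12)/8 = 22.7500
Σ_{t=1}^{7}(x_t−x̄)(x_{t+1}−x̄) = -202.8125
γ_1 = -202.8125 / 8 = -25.352

-25.352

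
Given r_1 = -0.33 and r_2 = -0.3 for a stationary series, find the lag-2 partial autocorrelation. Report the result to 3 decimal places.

φ_{22} = (r_2 − r_1²) / (1 − r_1²)
r_1² = (-0.33)² = 0.1089
Numerator = -0.3 − 0.1089 = -0.4089; denominator = 1 − 0.1089 = 0.8911
φ_{22} = -0.4089 / 0.8911 = -0.459

-0.459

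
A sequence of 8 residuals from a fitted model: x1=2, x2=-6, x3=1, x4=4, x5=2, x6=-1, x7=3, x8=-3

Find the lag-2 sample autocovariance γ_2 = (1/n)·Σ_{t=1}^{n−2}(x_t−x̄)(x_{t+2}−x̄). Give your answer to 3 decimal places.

Mean x̄ = (2 − 6 + 1 + 4 + 2 − 1 + 3 − 3)/8 = 0.2500
Σ_{t=1}^{6}(x_t−x̄)(x_{t+2}−x̄) = -16.6250
γ_2 = -16.6250 / 8 = -2.078

-2.078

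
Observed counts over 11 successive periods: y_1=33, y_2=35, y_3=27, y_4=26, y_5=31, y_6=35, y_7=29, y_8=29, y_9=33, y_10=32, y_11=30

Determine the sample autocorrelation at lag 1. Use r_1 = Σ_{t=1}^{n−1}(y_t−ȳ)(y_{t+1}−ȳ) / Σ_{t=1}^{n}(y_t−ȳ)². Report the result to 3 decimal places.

Mean ȳ = (33 + 35 + 27 + 26 + 31 + 35 + 29 + 29 + 33 + 32 + 30)/11 = 30.9091
Numerator Σ_{t=1}^{10}(y_t−ȳ)(y_{t+1}−ȳ) = 4.8099
Denominator Σ(y_t−ȳ)² = 90.9091
r_1 = 4.8099 / 90.9091 = 0.053

0.053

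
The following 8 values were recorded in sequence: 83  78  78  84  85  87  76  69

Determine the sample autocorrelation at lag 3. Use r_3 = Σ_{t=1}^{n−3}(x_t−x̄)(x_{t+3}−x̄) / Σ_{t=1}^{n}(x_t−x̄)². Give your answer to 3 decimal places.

-0.340

Mean x̄ = (83 + 78 + 78 + 84 + 85 + 87 + 76 + 69)/8 = 80.0000
Deviations from mean: 3.0000, -2.0000, -2.0000, 4.0000, 5.0000, 7.0000, -4.0000, -11.0000
Numerator Σ_{t=1}^{5}(x_t−x̄)(x_{t+3}−x̄) = -83.0000
Denominator Σ(x_t−x̄)² = 244.0000
r_3 = -83.0000 / 244.0000 = -0.340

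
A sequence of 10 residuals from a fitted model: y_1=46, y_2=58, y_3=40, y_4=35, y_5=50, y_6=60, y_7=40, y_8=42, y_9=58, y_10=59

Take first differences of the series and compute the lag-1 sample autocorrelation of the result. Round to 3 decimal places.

-0.168

First differences Δy: 12, -18, -5, 15, 10, -20, 2, 16, 1
Mean of differences = 1.4444
Numerator Σ(Δy_t−Δȳ)(Δy_{t+1}−Δȳ) = -245.0864
Denominator Σ(Δy_t−Δȳ)² = 1460.2222
r_1(Δy) = -245.0864 / 1460.2222 = -0.168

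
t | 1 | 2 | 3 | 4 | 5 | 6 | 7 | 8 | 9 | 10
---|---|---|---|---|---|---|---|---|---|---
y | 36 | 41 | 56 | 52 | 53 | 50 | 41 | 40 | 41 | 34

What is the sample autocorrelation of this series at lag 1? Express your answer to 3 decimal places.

Mean ȳ = (36 + 41 + 56 + 52 + 53 + 50 + 41 + 40 + 41 + 34)/10 = 44.4000
Numerator Σ_{t=1}^{9}(y_t−ȳ)(y_{t+1}−ȳ) = 237.0400
Denominator Σ(y_t−ȳ)² = 530.4000
r_1 = 237.0400 / 530.4000 = 0.447

0.447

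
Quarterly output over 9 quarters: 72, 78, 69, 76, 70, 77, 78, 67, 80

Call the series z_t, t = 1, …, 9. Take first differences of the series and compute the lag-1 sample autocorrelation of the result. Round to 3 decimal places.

-0.633

First differences Δz: 6, -9, 7, -6, 7, 1, -11, 13
Mean of differences = 1.0000
Numerator Σ(Δz_t−Δz̄)(Δz_{t+1}−Δz̄) = -338.0000
Denominator Σ(Δz_t−Δz̄)² = 534.0000
r_1(Δz) = -338.0000 / 534.0000 = -0.633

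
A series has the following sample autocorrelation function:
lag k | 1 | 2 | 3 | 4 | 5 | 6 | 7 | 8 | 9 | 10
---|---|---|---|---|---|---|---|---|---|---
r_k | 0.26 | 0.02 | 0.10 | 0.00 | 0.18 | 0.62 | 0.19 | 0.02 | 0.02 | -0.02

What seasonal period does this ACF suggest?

6

The largest autocorrelation is r_6 = 0.62; the remaining lags stay at or below 0.26. The elevated value at lag 1 (0.26), dropping to 0.02 at lag 2, reflects decaying short-term dependence rather than seasonality.
The dominant spike at lag 6 indicates a seasonal period of 6.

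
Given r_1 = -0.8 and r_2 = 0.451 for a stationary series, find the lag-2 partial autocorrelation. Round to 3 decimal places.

-0.525

φ_{22} = (r_2 − r_1²) / (1 − r_1²)
r_1² = (-0.8)² = 0.64
Numerator = 0.451 − 0.6400 = -0.1890; denominator = 1 − 0.6400 = 0.3600
φ_{22} = -0.1890 / 0.3600 = -0.525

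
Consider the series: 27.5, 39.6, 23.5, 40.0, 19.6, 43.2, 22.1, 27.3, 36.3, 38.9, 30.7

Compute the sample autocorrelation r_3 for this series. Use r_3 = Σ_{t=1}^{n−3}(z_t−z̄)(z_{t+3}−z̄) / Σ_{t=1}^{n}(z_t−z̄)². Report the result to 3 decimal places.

-0.387

Mean z̄ = (27.5 + 39.6 + 23.5 + 40.0 + 19.6 + 43.2 + 22.1 + 27.3 + 36.3 + 38.9 + 30.7)/11 = 31.7000
Numerator Σ_{t=1}^{8}(z_t−z̄)(z_{t+3}−z̄) = -263.0100
Denominator Σ(z_t−z̄)² = 680.3600
r_3 = -263.0100 / 680.3600 = -0.387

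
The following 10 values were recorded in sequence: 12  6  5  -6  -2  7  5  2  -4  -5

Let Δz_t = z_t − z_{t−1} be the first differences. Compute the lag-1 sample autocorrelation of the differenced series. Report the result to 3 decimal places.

-0.005

First differences Δz: -6, -1, -11, 4, 9, -2, -3, -6, -1
Mean of differences = -1.8889
Numerator Σ(Δz_t−Δz̄)(Δz_{t+1}−Δz̄) = -1.4568
Denominator Σ(Δz_t−Δz̄)² = 272.8889
r_1(Δz) = -1.4568 / 272.8889 = -0.005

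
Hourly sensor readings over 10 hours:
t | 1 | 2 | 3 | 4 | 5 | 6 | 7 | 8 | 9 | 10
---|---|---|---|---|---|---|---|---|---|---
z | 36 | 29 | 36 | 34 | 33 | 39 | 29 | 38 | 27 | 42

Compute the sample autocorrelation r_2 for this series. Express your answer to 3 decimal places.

Mean z̄ = (36 + 29 + 36 + 34 + 33 + 39 + 29 + 38 + 27 + 42)/10 = 34.3000
Numerator Σ_{t=1}^{8}(z_t−z̄)(z_{t+2}−z̄) = 92.3200
Denominator Σ(z_t−z̄)² = 212.1000
r_2 = 92.3200 / 212.1000 = 0.435

0.435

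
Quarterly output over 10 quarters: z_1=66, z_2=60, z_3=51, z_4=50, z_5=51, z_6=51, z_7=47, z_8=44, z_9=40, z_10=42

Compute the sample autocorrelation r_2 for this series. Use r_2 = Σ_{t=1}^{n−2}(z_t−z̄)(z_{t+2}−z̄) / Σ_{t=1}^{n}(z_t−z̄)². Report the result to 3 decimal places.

Mean z̄ = (66 + 60 + 51 + 50 + 51 + 51 + 47 + 44 + 40 + 42)/10 = 50.2000
Numerator Σ_{t=1}^{8}(z_t−z̄)(z_{t+2}−z̄) = 87.1200
Denominator Σ(z_t−z̄)² = 567.6000
r_2 = 87.1200 / 567.6000 = 0.153

0.153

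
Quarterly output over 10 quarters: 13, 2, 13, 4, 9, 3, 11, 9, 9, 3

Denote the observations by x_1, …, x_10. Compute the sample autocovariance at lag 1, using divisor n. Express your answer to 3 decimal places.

-10.676

Mean x̄ = (13 + 2 + 13 + 4 + 9 + 3 + 11 + 9 + 9 + 3)/10 = 7.6000
Σ_{t=1}^{9}(x_t−x̄)(x_{t+1}−x̄) = -106.7600
γ_1 = -106.7600 / 10 = -10.676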